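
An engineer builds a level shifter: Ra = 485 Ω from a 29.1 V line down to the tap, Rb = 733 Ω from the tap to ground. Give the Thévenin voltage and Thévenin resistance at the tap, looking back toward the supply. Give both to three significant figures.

V_th = 17.5 V, R_th = 292 Ω

V_th is the open-circuit tap voltage: 29.1 × 733/(485 + 733) = 17.5 V.
With the supply zeroed, Ra and Rb appear in parallel from the tap: R_th = Ra‖Rb = (485 × 733)/1218 = 292 Ω.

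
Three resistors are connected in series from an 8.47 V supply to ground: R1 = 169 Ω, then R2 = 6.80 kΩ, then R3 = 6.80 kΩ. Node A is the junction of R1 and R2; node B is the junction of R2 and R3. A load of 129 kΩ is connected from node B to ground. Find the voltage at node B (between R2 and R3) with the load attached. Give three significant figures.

V ≈ 4.07 V

At node B, R3 is in parallel with the load: R3‖R_L = 6459 Ω.
Below node A the resistance is R2 + (R3‖R_L) = 13260 Ω, so V_A = 8.47 × 13260/13430 = 8.363 V.
Then V_B = V_A × (R3‖R_L)/(R2 + R3‖R_L) = 8.363 × 6459/13260 = 4.07 V.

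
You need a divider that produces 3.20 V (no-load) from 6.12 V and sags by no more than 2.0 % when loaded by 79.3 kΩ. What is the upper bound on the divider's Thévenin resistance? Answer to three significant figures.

R_th ≤ 1.62 kΩ

Loading drop = R_th/(R_th + R_L) ≤ 0.0200, so R_th ≤ R_L · ε/(1−ε) = 79.3 kΩ × 0.0200/0.9800 = 1.62 kΩ.
(Any R1, R2 with R2/(R1+R2) = 0.523 and R1‖R2 ≤ 1.62 kΩ will meet the spec.)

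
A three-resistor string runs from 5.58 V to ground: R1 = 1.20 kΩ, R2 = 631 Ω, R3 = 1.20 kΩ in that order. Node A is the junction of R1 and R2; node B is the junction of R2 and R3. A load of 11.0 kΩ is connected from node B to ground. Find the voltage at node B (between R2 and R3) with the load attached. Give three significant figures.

V ≈ 2.07 V

At node B, R3 is in parallel with the load: R3‖R_L = 1082 Ω.
Below node A the resistance is R2 + (R3‖R_L) = 1713 Ω, so V_A = 5.58 × 1713/2913 = 3.281 V.
Then V_B = V_A × (R3‖R_L)/(R2 + R3‖R_L) = 3.281 × 1082/1713 = 2.07 V.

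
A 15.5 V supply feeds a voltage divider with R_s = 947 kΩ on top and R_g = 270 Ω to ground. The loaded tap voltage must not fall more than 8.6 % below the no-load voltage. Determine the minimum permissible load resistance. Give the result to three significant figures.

Output resistance R_th = R_s‖R_g = (947000 × 270)/947300 = 269.9 Ω.
The fractional drop is R_th/(R_th + R_L); requiring this ≤ 0.0860 gives R_L ≥ R_th(1/0.0860 − 1) = 269.9 × 10.63 = 2.87 kΩ.

R_L(min) ≈ 2.87 kΩ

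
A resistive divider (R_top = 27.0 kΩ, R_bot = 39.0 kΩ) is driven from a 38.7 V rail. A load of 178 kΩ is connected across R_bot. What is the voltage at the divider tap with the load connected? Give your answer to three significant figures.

The load sits in parallel with R_bot: R_bot‖R_L = (39.0 × 178) / (39.0 + 178) = 31.99 kΩ.
V_out = 38.7 × 31.99 / (27.0 + 31.99) = 38.7 × 31.99/58.99 = 21.0 V.
(Unloaded it would have been 22.9 V.)

V_out ≈ 21.0 V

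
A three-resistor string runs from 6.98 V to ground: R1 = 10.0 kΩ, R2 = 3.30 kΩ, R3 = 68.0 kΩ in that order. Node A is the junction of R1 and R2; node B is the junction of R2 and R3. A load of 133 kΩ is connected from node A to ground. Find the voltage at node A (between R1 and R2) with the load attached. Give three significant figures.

V ≈ 5.74 V

Below node A the series string R2+R3 = 71.30 kΩ sits in parallel with the 133 kΩ load: 46.42 kΩ.
V_A = 6.98 × 46.42/(10.0 + 46.42) = 5.74 V.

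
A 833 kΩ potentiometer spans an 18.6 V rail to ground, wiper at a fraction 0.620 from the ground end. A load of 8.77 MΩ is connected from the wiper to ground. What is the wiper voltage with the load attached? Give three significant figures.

V ≈ 11.3 V

The wiper splits the pot into (1−α)R = 316.5 kΩ above and αR = 516.5 kΩ below.
Lower section ‖ load = 487.7 kΩ.
V_wiper = 18.6 × 487.7/(316.5 + 487.7) = 11.3 V.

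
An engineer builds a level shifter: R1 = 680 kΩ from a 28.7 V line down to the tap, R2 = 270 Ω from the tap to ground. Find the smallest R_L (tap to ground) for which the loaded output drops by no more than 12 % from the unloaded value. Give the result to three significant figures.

Output resistance R_th = R1‖R2 = (680000 × 270)/680300 = 269.9 Ω.
The fractional drop is R_th/(R_th + R_L); requiring this ≤ 0.120 gives R_L ≥ R_th(1/0.120 − 1) = 269.9 × 7.333 = 1.98 kΩ.

R_L(min) ≈ 1.98 kΩ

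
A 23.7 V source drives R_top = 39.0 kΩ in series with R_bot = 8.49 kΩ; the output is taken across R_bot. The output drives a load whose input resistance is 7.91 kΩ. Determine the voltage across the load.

V_out ≈ 2.25 V

The load sits in parallel with R_bot: R_bot‖R_L = (8.49 × 7.91) / (8.49 + 7.91) = 4.095 kΩ.
V_out = 23.7 × 4.095 / (39.0 + 4.095) = 23.7 × 4.095/43.09 = 2.25 V.
(Unloaded it would have been 4.24 V.)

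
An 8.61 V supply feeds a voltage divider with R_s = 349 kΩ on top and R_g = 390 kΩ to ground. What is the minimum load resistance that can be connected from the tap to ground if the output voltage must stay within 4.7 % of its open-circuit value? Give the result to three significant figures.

R_L(min) ≈ 3.73 MΩ

Output resistance R_th = R_s‖R_g = (349 × 390)/739.0 = 184.2 kΩ.
The fractional drop is R_th/(R_th + R_L); requiring this ≤ 0.0470 gives R_L ≥ R_th(1/0.0470 − 1) = 184.2 × 20.28 = 3.73 MΩ.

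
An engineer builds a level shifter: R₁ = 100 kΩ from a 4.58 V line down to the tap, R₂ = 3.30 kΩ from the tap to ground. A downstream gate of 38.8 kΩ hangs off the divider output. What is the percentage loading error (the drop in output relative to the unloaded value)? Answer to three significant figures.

The divider's output (Thévenin) resistance is R₁‖R₂ = 3.195 kΩ.
Fractional drop under load = R_th/(R_th + R_L) = 3.195 / (3.195 + 38.8) = 0.07607.
So the output falls by 7.61 %.

7.61 %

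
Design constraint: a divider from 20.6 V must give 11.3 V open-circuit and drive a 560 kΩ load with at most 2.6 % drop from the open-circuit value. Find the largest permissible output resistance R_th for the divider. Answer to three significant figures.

Loading drop = R_th/(R_th + R_L) ≤ 0.0260, so R_th ≤ R_L · ε/(1−ε) = 560 kΩ × 0.0260/0.9740 = 14.9 kΩ.
(Any R1, R2 with R2/(R1+R2) = 0.549 and R1‖R2 ≤ 14.9 kΩ will meet the spec.)

R_th ≤ 14.9 kΩ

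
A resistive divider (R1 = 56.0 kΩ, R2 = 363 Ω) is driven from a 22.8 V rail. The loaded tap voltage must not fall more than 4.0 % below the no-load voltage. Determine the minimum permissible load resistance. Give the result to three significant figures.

Output resistance R_th = R1‖R2 = (56000 × 363)/56360 = 360.7 Ω.
The fractional drop is R_th/(R_th + R_L); requiring this ≤ 0.0400 gives R_L ≥ R_th(1/0.0400 − 1) = 360.7 × 24.00 = 8.66 kΩ.

R_L(min) ≈ 8.66 kΩ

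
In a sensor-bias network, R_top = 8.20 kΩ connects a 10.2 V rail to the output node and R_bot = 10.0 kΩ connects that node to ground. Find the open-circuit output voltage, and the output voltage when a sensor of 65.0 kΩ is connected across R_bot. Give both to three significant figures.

Unloaded: 5.60 V; loaded: 5.24 V

Open-circuit: V = 10.2 × 10.0/(8.20 + 10.0) = 5.60 V.
With the load, R_bot becomes R_bot‖R_L = 8.667 kΩ, so V = 10.2 × 8.667/16.87 = 5.24 V.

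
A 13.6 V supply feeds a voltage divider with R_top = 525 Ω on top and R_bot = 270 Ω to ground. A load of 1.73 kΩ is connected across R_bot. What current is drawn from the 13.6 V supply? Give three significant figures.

I ≈ 17.9 mA

R_bot‖R_L = 233.6 Ω, so the source sees R_top + R_bot‖R_L = 758.5 Ω.
I = 13.6 V / 758.5 Ω = 17.9 mA.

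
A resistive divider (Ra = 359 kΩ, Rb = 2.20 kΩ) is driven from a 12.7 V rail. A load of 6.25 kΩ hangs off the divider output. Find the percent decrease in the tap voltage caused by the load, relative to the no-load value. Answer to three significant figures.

Unloaded V = 12.7 × 2.20/361.2 = 0.07735 V.
Loaded: Rb‖R_L = 1.627 kΩ, giving V = 12.7 × 1.627/360.6 = 0.05730 V.
Drop = (0.07735 − 0.05730) / 0.07735 = 25.9 %.

25.9 %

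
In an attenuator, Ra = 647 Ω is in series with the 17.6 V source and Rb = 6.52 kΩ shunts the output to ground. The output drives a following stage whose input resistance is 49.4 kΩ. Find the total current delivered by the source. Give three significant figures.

Rb‖R_L = 5760 Ω, so the source sees Ra + Rb‖R_L = 6407 Ω.
I = 17.6 V / 6407 Ω = 2.75 mA.

I ≈ 2.75 mA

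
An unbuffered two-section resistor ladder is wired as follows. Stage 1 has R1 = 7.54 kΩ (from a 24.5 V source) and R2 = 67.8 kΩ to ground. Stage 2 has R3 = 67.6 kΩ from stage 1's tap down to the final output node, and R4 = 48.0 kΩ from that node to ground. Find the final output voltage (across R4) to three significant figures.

Stage 2 presents R3+R4 = 115.6 kΩ as a load on stage 1's tap.
Stage 1's lower leg becomes R2‖(R3+R4) = 42.74 kΩ, so V_mid = 24.5 × 42.74/50.28 = 20.83 V.
Stage 2 is itself unloaded: V_out = V_mid × R4/(R3+R4) = 20.83 × 48.0/115.6 = 8.65 V.

V_out ≈ 8.65 V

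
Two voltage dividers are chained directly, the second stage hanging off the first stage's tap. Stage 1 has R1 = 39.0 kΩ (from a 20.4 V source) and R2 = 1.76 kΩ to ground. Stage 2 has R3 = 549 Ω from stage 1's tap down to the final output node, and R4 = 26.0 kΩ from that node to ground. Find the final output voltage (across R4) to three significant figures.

Stage 2 presents R3+R4 = 26550 Ω as a load on stage 1's tap.
Stage 1's lower leg becomes R2‖(R3+R4) = 1651 Ω, so V_mid = 20.4 × 1651/40650 = 0.8283 V.
Stage 2 is itself unloaded: V_out = V_mid × R4/(R3+R4) = 0.8283 × 26000/26550 = 0.811 V.

V_out ≈ 0.811 V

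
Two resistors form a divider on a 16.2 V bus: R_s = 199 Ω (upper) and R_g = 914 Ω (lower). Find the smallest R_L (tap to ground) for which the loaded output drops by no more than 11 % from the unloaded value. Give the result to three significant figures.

Output resistance R_th = R_s‖R_g = (199 × 914)/1113 = 163.4 Ω.
The fractional drop is R_th/(R_th + R_L); requiring this ≤ 0.110 gives R_L ≥ R_th(1/0.110 − 1) = 163.4 × 8.091 = 1.32 kΩ.

R_L(min) ≈ 1.32 kΩ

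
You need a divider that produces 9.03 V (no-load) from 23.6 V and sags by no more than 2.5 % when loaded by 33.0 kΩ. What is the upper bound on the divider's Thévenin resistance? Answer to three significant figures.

Loading drop = R_th/(R_th + R_L) ≤ 0.0250, so R_th ≤ R_L · ε/(1−ε) = 33.0 kΩ × 0.0250/0.9750 = 846 Ω.

R_th ≤ 846 Ω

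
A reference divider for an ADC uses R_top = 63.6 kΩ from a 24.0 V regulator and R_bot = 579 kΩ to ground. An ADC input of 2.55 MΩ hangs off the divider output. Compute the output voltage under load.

The load sits in parallel with R_bot: R_bot‖R_L = (579 × 2550) / (579 + 2550) = 471.9 kΩ.
V_out = 24.0 × 471.9 / (63.6 + 471.9) = 24.0 × 471.9/535.5 = 21.1 V.
(Unloaded it would have been 21.6 V.)

V_out ≈ 21.1 V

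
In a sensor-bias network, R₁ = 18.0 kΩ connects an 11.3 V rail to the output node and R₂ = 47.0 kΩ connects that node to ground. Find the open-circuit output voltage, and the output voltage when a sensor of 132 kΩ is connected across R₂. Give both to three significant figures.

Unloaded: 8.17 V; loaded: 7.44 V

Open-circuit: V = 11.3 × 47.0/(18.0 + 47.0) = 8.17 V.
With the load, R₂ becomes R₂‖R_L = 34.66 kΩ, so V = 11.3 × 34.66/52.66 = 7.44 V.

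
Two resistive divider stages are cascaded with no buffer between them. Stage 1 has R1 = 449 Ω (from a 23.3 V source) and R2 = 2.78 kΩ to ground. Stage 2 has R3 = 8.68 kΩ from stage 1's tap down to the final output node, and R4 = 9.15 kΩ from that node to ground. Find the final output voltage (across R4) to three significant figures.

V_out ≈ 10.1 V

Stage 2 presents R3+R4 = 17830 Ω as a load on stage 1's tap.
Stage 1's lower leg becomes R2‖(R3+R4) = 2405 Ω, so V_mid = 23.3 × 2405/2854 = 19.63 V.
Stage 2 is itself unloaded: V_out = V_mid × R4/(R3+R4) = 19.63 × 9150/17830 = 10.1 V.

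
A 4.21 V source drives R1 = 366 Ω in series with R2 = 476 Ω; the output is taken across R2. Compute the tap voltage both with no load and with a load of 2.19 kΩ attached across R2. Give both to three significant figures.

Open-circuit: V = 4.21 × 476/(366 + 476) = 2.38 V.
With the load, R2 becomes R2‖R_L = 391.0 Ω, so V = 4.21 × 391.0/757.0 = 2.17 V.

Unloaded: 2.38 V; loaded: 2.17 V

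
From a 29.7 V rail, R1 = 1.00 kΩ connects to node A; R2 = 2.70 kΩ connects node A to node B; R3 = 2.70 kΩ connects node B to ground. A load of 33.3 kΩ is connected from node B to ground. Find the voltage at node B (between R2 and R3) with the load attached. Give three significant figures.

At node B, R3 is in parallel with the load: R3‖R_L = 2.498 kΩ.
Below node A the resistance is R2 + (R3‖R_L) = 5.197 kΩ, so V_A = 29.7 × 5.197/6.197 = 24.91 V.
Then V_B = V_A × (R3‖R_L)/(R2 + R3‖R_L) = 24.91 × 2.498/5.197 = 12.0 V.

V ≈ 12.0 V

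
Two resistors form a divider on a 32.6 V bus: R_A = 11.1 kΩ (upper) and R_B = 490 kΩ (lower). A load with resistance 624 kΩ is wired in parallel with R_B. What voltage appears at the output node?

The load sits in parallel with R_B: R_B‖R_L = (490 × 624) / (490 + 624) = 274.5 kΩ.
V_out = 32.6 × 274.5 / (11.1 + 274.5) = 32.6 × 274.5/285.6 = 31.3 V.

V_out ≈ 31.3 V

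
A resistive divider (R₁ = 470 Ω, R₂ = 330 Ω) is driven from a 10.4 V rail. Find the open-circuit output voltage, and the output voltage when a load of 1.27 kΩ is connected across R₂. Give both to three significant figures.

Open-circuit: V = 10.4 × 330/(470 + 330) = 4.29 V.
With the load, R₂ becomes R₂‖R_L = 261.9 Ω, so V = 10.4 × 261.9/731.9 = 3.72 V.

Unloaded: 4.29 V; loaded: 3.72 V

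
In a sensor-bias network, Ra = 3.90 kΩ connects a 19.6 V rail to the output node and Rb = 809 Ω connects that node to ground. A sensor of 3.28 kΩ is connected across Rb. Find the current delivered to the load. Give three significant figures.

I_L ≈ 0.852 mA

Rb‖R_L = 648.9 Ω; V_out = 19.6 × 648.9/4549 = 2.796 V.
I_L = V_out / R_L = 2.796 / 3.28 kΩ = 0.852 mA.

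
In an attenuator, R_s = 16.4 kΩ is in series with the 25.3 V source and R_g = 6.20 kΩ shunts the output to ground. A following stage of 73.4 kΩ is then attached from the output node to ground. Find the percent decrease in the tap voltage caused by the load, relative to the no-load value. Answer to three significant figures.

5.78 %

The divider's output (Thévenin) resistance is R_s‖R_g = 4.499 kΩ.
Fractional drop under load = R_th/(R_th + R_L) = 4.499 / (4.499 + 73.4) = 0.05776.
So the output falls by 5.78 %.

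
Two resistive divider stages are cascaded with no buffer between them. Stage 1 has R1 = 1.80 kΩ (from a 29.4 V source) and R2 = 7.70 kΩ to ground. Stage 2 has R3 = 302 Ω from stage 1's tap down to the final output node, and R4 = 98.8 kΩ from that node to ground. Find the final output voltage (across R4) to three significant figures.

Stage 2 presents R3+R4 = 99100 Ω as a load on stage 1's tap.
Stage 1's lower leg becomes R2‖(R3+R4) = 7145 Ω, so V_mid = 29.4 × 7145/8945 = 23.48 V.
Stage 2 is itself unloaded: V_out = V_mid × R4/(R3+R4) = 23.48 × 98800/99100 = 23.4 V.

V_out ≈ 23.4 V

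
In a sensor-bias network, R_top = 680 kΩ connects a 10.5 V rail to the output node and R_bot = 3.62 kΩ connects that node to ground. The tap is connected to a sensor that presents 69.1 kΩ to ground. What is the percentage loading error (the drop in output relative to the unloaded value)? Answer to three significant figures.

The divider's output (Thévenin) resistance is R_top‖R_bot = 3.601 kΩ.
Fractional drop under load = R_th/(R_th + R_L) = 3.601 / (3.601 + 69.1) = 0.04953.
So the output falls by 4.95 %.

4.95 %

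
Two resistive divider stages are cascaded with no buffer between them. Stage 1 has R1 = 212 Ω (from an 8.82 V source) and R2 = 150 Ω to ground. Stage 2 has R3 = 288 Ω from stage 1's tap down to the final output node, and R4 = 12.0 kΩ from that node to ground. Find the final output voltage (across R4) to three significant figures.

Stage 2 presents R3+R4 = 12290 Ω as a load on stage 1's tap.
Stage 1's lower leg becomes R2‖(R3+R4) = 148.2 Ω, so V_mid = 8.82 × 148.2/360.2 = 3.629 V.
Stage 2 is itself unloaded: V_out = V_mid × R4/(R3+R4) = 3.629 × 12000/12290 = 3.54 V.

V_out ≈ 3.54 V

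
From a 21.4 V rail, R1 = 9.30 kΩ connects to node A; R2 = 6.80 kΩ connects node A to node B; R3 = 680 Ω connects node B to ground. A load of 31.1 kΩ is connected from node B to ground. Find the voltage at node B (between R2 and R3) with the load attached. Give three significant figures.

V ≈ 0.849 V

At node B, R3 is in parallel with the load: R3‖R_L = 665.4 Ω.
Below node A the resistance is R2 + (R3‖R_L) = 7465 Ω, so V_A = 21.4 × 7465/16770 = 9.529 V.
Then V_B = V_A × (R3‖R_L)/(R2 + R3‖R_L) = 9.529 × 665.4/7465 = 0.849 V.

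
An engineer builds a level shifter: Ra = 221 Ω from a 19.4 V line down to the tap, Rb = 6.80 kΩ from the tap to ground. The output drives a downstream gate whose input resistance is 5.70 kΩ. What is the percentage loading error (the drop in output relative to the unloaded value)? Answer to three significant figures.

3.62 %

The divider's output (Thévenin) resistance is Ra‖Rb = 214.0 Ω.
Fractional drop under load = R_th/(R_th + R_L) = 214.0 / (214.0 + 5700) = 0.03619.
So the output falls by 3.62 %.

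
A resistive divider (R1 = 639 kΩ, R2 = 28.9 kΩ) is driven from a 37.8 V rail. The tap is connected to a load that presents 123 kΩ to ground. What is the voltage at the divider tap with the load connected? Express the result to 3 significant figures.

V_out ≈ 1.34 V

The load sits in parallel with R2: R2‖R_L = (28.9 × 123) / (28.9 + 123) = 23.40 kΩ.
V_out = 37.8 × 23.40 / (639 + 23.40) = 37.8 × 23.40/662.4 = 1.34 V.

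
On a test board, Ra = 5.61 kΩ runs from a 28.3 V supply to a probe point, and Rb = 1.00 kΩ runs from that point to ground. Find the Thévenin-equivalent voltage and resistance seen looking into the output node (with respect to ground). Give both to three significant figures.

V_th is the open-circuit tap voltage: 28.3 × 1.00/(5.61 + 1.00) = 4.28 V.
With the supply zeroed, Ra and Rb appear in parallel from the tap: R_th = Ra‖Rb = (5.61 × 1.00)/6.610 = 849 Ω.

V_th = 4.28 V, R_th = 849 Ω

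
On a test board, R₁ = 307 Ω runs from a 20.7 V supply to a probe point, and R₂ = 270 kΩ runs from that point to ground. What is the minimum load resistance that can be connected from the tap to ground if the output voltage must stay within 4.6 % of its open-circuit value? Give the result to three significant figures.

R_L(min) ≈ 6.36 kΩ

Output resistance R_th = R₁‖R₂ = (307 × 270000)/270300 = 306.7 Ω.
The fractional drop is R_th/(R_th + R_L); requiring this ≤ 0.0460 gives R_L ≥ R_th(1/0.0460 − 1) = 306.7 × 20.74 = 6.36 kΩ.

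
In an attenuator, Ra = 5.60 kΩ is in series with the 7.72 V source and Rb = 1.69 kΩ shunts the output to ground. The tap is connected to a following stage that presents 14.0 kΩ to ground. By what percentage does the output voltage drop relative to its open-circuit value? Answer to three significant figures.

8.49 %

Unloaded V = 7.72 × 1.69/7.290 = 1.7897 V.
Loaded: Rb‖R_L = 1.508 kΩ, giving V = 7.72 × 1.508/7.108 = 1.6378 V.
Drop = (1.7897 − 1.6378) / 1.7897 = 8.49 %.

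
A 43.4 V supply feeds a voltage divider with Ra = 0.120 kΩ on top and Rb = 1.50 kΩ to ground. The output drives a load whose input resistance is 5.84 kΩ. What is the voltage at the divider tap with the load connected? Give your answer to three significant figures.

V_out ≈ 39.4 V

The load sits in parallel with Rb: Rb‖R_L = (1500 × 5840) / (1500 + 5840) = 1193 Ω.
V_out = 43.4 × 1193 / (120 + 1193) = 43.4 × 1193/1313 = 39.4 V.
(Unloaded it would have been 40.2 V.)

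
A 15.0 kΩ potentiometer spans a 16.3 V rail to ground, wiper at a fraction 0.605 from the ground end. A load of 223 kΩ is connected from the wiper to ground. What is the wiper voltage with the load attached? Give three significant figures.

The wiper splits the pot into (1−α)R = 5.925 kΩ above and αR = 9.075 kΩ below.
Lower section ‖ load = 8.720 kΩ.
V_wiper = 16.3 × 8.720/(5.925 + 8.720) = 9.71 V.

V ≈ 9.71 V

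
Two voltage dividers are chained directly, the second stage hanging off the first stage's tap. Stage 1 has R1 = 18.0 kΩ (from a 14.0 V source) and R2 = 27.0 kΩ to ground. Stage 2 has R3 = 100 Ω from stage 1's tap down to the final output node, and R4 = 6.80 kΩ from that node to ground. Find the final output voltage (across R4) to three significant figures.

Stage 2 presents R3+R4 = 6900 Ω as a load on stage 1's tap.
Stage 1's lower leg becomes R2‖(R3+R4) = 5496 Ω, so V_mid = 14.0 × 5496/23500 = 3.275 V.
Stage 2 is itself unloaded: V_out = V_mid × R4/(R3+R4) = 3.275 × 6800/6900 = 3.23 V.

V_out ≈ 3.23 V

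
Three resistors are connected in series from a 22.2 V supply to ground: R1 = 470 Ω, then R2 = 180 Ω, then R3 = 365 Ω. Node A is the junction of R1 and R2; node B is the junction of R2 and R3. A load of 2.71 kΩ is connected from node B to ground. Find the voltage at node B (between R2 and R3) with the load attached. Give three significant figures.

At node B, R3 is in parallel with the load: R3‖R_L = 321.7 Ω.
Below node A the resistance is R2 + (R3‖R_L) = 501.7 Ω, so V_A = 22.2 × 501.7/971.7 = 11.46 V.
Then V_B = V_A × (R3‖R_L)/(R2 + R3‖R_L) = 11.46 × 321.7/501.7 = 7.35 V.

V ≈ 7.35 V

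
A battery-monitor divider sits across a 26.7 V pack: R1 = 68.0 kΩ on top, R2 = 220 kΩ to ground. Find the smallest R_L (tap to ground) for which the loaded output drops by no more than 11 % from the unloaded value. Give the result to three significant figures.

Output resistance R_th = R1‖R2 = (68.0 × 220)/288.0 = 51.94 kΩ.
The fractional drop is R_th/(R_th + R_L); requiring this ≤ 0.110 gives R_L ≥ R_th(1/0.110 − 1) = 51.94 × 8.091 = 420 kΩ.

R_L(min) ≈ 420 kΩ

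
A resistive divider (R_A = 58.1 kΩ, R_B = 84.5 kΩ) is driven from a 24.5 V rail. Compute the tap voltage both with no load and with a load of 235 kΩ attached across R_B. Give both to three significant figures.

Open-circuit: V = 24.5 × 84.5/(58.1 + 84.5) = 14.5 V.
With the load, R_B becomes R_B‖R_L = 62.15 kΩ, so V = 24.5 × 62.15/120.3 = 12.7 V.

Unloaded: 14.5 V; loaded: 12.7 V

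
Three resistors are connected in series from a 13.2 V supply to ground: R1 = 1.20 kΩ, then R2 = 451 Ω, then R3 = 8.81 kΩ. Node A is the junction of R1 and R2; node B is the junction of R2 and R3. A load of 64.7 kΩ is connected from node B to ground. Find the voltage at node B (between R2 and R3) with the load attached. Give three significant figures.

At node B, R3 is in parallel with the load: R3‖R_L = 7754 Ω.
Below node A the resistance is R2 + (R3‖R_L) = 8205 Ω, so V_A = 13.2 × 8205/9405 = 11.52 V.
Then V_B = V_A × (R3‖R_L)/(R2 + R3‖R_L) = 11.52 × 7754/8205 = 10.9 V.

V ≈ 10.9 V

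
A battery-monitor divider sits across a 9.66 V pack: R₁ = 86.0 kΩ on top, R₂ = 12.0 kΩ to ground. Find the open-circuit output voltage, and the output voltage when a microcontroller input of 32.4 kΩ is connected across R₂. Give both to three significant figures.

Unloaded: 1.18 V; loaded: 0.893 V

Open-circuit: V = 9.66 × 12.0/(86.0 + 12.0) = 1.18 V.
With the load, R₂ becomes R₂‖R_L = 8.757 kΩ, so V = 9.66 × 8.757/94.76 = 0.893 V.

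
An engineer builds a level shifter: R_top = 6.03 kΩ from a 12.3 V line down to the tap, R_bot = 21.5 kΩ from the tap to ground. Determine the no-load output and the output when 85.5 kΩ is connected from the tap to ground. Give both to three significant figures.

Open-circuit: V = 12.3 × 21.5/(6.03 + 21.5) = 9.61 V.
With the load, R_bot becomes R_bot‖R_L = 17.18 kΩ, so V = 12.3 × 17.18/23.21 = 9.10 V.

Unloaded: 9.61 V; loaded: 9.10 V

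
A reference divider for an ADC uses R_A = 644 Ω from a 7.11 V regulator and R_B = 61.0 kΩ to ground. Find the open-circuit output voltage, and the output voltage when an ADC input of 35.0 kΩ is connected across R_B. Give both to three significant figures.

Unloaded: 7.04 V; loaded: 6.91 V

Open-circuit: V = 7.11 × 61000/(644 + 61000) = 7.04 V.
With the load, R_B becomes R_B‖R_L = 22240 Ω, so V = 7.11 × 22240/22880 = 6.91 V.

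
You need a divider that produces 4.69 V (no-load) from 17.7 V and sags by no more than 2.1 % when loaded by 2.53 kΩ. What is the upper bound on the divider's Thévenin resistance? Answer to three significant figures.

R_th ≤ 54.3 Ω

Loading drop = R_th/(R_th + R_L) ≤ 0.0210, so R_th ≤ R_L · ε/(1−ε) = 2.53 kΩ × 0.0210/0.9790 = 54.3 Ω.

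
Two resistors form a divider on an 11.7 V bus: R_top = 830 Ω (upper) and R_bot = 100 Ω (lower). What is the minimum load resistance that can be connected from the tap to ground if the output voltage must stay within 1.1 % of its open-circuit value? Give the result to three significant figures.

R_L(min) ≈ 8.02 kΩ

Output resistance R_th = R_top‖R_bot = (830 × 100)/930.0 = 89.25 Ω.
The fractional drop is R_th/(R_th + R_L); requiring this ≤ 0.0110 gives R_L ≥ R_th(1/0.0110 − 1) = 89.25 × 89.91 = 8.02 kΩ.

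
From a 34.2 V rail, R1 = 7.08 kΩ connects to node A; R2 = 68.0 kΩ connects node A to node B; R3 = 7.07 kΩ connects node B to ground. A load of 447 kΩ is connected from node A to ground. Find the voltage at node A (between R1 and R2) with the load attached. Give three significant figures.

V ≈ 30.8 V

Below node A the series string R2+R3 = 75.07 kΩ sits in parallel with the 447 kΩ load: 64.28 kΩ.
V_A = 34.2 × 64.28/(7.08 + 64.28) = 30.8 V.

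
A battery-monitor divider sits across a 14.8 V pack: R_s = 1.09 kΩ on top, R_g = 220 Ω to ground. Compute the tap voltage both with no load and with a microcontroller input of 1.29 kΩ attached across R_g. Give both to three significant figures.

Unloaded: 2.49 V; loaded: 2.18 V

Open-circuit: V = 14.8 × 220/(1090 + 220) = 2.49 V.
With the load, R_g becomes R_g‖R_L = 187.9 Ω, so V = 14.8 × 187.9/1278 = 2.18 V.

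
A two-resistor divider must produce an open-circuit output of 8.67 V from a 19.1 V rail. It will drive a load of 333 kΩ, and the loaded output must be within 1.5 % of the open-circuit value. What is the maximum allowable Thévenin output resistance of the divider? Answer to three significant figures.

Loading drop = R_th/(R_th + R_L) ≤ 0.0150, so R_th ≤ R_L · ε/(1−ε) = 333 kΩ × 0.0150/0.9850 = 5.07 kΩ.

R_th ≤ 5.07 kΩ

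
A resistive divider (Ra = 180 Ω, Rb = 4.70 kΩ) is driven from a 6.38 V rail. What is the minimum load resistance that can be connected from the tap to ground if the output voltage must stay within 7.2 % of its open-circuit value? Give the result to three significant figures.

Output resistance R_th = Ra‖Rb = (180 × 4700)/4880 = 173.4 Ω.
The fractional drop is R_th/(R_th + R_L); requiring this ≤ 0.0720 gives R_L ≥ R_th(1/0.0720 − 1) = 173.4 × 12.89 = 2.23 kΩ.

R_L(min) ≈ 2.23 kΩ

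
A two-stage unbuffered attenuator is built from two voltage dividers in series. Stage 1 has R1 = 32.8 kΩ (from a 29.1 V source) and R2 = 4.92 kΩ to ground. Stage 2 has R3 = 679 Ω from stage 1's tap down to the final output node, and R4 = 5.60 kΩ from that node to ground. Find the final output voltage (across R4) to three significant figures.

V_out ≈ 2.01 V

Stage 2 presents R3+R4 = 6279 Ω as a load on stage 1's tap.
Stage 1's lower leg becomes R2‖(R3+R4) = 2759 Ω, so V_mid = 29.1 × 2759/35560 = 2.257 V.
Stage 2 is itself unloaded: V_out = V_mid × R4/(R3+R4) = 2.257 × 5600/6279 = 2.01 V.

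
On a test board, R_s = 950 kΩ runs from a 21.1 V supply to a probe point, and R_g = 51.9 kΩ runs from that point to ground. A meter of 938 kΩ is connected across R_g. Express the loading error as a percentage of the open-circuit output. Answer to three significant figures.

4.98 %

The divider's output (Thévenin) resistance is R_s‖R_g = 49.21 kΩ.
Fractional drop under load = R_th/(R_th + R_L) = 49.21 / (49.21 + 938) = 0.04985.
So the output falls by 4.98 %.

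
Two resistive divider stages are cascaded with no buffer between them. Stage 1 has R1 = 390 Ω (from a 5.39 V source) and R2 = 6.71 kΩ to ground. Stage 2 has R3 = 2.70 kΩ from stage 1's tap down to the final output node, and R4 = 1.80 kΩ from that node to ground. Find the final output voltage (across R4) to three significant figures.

Stage 2 presents R3+R4 = 4500 Ω as a load on stage 1's tap.
Stage 1's lower leg becomes R2‖(R3+R4) = 2694 Ω, so V_mid = 5.39 × 2694/3084 = 4.708 V.
Stage 2 is itself unloaded: V_out = V_mid × R4/(R3+R4) = 4.708 × 1800/4500 = 1.88 V.

V_out ≈ 1.88 V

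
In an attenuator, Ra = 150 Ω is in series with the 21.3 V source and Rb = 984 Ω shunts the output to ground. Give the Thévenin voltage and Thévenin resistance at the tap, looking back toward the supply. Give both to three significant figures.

V_th = 18.5 V, R_th = 130 Ω

V_th is the open-circuit tap voltage: 21.3 × 984/(150 + 984) = 18.5 V.
With the supply zeroed, Ra and Rb appear in parallel from the tap: R_th = Ra‖Rb = (150 × 984)/1134 = 130 Ω.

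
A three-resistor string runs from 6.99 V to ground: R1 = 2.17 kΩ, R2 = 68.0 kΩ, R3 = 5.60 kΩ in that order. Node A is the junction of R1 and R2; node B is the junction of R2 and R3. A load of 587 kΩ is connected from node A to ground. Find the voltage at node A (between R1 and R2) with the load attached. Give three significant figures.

Below node A the series string R2+R3 = 73.60 kΩ sits in parallel with the 587 kΩ load: 65.40 kΩ.
V_A = 6.99 × 65.40/(2.17 + 65.40) = 6.77 V.

V ≈ 6.77 V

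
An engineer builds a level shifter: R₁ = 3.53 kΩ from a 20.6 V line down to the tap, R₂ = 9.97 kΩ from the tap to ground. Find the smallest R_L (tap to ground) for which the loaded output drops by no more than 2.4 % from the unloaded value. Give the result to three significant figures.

R_L(min) ≈ 106 kΩ

Output resistance R_th = R₁‖R₂ = (3.53 × 9.97)/13.50 = 2.607 kΩ.
The fractional drop is R_th/(R_th + R_L); requiring this ≤ 0.0240 gives R_L ≥ R_th(1/0.0240 − 1) = 2.607 × 40.67 = 106 kΩ.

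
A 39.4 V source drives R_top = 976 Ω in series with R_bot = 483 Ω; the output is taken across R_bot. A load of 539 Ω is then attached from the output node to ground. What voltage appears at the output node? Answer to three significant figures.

V_out ≈ 8.15 V

The load sits in parallel with R_bot: R_bot‖R_L = (483 × 539) / (483 + 539) = 254.7 Ω.
V_out = 39.4 × 254.7 / (976 + 254.7) = 39.4 × 254.7/1231 = 8.15 V.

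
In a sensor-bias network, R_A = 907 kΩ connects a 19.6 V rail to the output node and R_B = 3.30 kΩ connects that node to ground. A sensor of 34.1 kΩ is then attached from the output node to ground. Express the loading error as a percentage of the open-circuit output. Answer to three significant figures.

8.79 %

The divider's output (Thévenin) resistance is R_A‖R_B = 3.288 kΩ.
Fractional drop under load = R_th/(R_th + R_L) = 3.288 / (3.288 + 34.1) = 0.08794.
So the output falls by 8.79 %.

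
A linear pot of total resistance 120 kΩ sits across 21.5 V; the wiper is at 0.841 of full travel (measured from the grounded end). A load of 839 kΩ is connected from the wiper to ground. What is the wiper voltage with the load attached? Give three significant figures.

V ≈ 17.7 V

The wiper splits the pot into (1−α)R = 19.08 kΩ above and αR = 100.9 kΩ below.
Lower section ‖ load = 90.08 kΩ.
V_wiper = 21.5 × 90.08/(19.08 + 90.08) = 17.7 V.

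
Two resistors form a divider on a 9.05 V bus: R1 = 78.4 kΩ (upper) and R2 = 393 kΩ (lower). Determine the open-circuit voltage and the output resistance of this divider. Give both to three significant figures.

V_th is the open-circuit tap voltage: 9.05 × 393/(78.4 + 393) = 7.54 V.
With the supply zeroed, R1 and R2 appear in parallel from the tap: R_th = R1‖R2 = (78.4 × 393)/471.4 = 65.4 kΩ.

V_th = 7.54 V, R_th = 65.4 kΩ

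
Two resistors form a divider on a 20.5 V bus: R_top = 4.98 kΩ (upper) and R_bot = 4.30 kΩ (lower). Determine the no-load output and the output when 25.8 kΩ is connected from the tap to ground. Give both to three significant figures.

Open-circuit: V = 20.5 × 4.30/(4.98 + 4.30) = 9.50 V.
With the load, R_bot becomes R_bot‖R_L = 3.686 kΩ, so V = 20.5 × 3.686/8.666 = 8.72 V.

Unloaded: 9.50 V; loaded: 8.72 V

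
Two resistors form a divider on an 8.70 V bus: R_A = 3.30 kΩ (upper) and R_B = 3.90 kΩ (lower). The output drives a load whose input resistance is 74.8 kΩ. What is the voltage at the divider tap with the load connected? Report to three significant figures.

V_out ≈ 4.60 V

The load sits in parallel with R_B: R_B‖R_L = (3.90 × 74.8) / (3.90 + 74.8) = 3.707 kΩ.
V_out = 8.70 × 3.707 / (3.30 + 3.707) = 8.70 × 3.707/7.007 = 4.60 V.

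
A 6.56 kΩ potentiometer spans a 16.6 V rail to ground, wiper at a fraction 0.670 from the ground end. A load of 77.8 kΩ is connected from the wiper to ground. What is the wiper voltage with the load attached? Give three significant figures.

V ≈ 10.9 V

The wiper splits the pot into (1−α)R = 2.165 kΩ above and αR = 4.395 kΩ below.
Lower section ‖ load = 4.160 kΩ.
V_wiper = 16.6 × 4.160/(2.165 + 4.160) = 10.9 V.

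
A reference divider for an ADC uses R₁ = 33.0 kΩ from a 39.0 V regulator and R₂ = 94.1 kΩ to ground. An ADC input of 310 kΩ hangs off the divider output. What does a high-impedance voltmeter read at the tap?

V_out ≈ 26.8 V

The load sits in parallel with R₂: R₂‖R_L = (94.1 × 310) / (94.1 + 310) = 72.19 kΩ.
V_out = 39.0 × 72.19 / (33.0 + 72.19) = 39.0 × 72.19/105.2 = 26.8 V.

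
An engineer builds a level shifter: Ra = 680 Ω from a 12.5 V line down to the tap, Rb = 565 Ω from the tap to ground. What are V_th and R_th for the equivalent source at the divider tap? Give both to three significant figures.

V_th is the open-circuit tap voltage: 12.5 × 565/(680 + 565) = 5.67 V.
With the supply zeroed, Ra and Rb appear in parallel from the tap: R_th = Ra‖Rb = (680 × 565)/1245 = 309 Ω.

V_th = 5.67 V, R_th = 309 Ω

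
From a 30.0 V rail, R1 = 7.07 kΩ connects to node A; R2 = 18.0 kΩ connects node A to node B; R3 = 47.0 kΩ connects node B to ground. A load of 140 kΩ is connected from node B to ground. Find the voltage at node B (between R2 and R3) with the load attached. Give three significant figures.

V ≈ 17.5 V

At node B, R3 is in parallel with the load: R3‖R_L = 35.19 kΩ.
Below node A the resistance is R2 + (R3‖R_L) = 53.19 kΩ, so V_A = 30.0 × 53.19/60.26 = 26.48 V.
Then V_B = V_A × (R3‖R_L)/(R2 + R3‖R_L) = 26.48 × 35.19/53.19 = 17.5 V.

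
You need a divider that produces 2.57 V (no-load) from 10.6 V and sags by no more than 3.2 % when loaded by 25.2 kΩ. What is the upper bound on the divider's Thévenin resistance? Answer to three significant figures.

R_th ≤ 833 Ω

Loading drop = R_th/(R_th + R_L) ≤ 0.0320, so R_th ≤ R_L · ε/(1−ε) = 25.2 kΩ × 0.0320/0.9680 = 833 Ω.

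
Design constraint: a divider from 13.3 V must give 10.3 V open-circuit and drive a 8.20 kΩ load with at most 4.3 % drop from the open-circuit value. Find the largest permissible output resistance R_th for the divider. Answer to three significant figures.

Loading drop = R_th/(R_th + R_L) ≤ 0.0430, so R_th ≤ R_L · ε/(1−ε) = 8.20 kΩ × 0.0430/0.9570 = 368 Ω.
(Any R1, R2 with R2/(R1+R2) = 0.774 and R1‖R2 ≤ 368 Ω will meet the spec.)

R_th ≤ 368 Ω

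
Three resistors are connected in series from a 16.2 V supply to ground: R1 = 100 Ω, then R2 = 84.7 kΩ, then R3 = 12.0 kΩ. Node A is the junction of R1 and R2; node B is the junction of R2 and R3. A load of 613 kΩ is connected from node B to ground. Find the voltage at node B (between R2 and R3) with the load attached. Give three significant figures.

At node B, R3 is in parallel with the load: R3‖R_L = 11770 Ω.
Below node A the resistance is R2 + (R3‖R_L) = 96470 Ω, so V_A = 16.2 × 96470/96570 = 16.18 V.
Then V_B = V_A × (R3‖R_L)/(R2 + R3‖R_L) = 16.18 × 11770/96470 = 1.97 V.

V ≈ 1.97 V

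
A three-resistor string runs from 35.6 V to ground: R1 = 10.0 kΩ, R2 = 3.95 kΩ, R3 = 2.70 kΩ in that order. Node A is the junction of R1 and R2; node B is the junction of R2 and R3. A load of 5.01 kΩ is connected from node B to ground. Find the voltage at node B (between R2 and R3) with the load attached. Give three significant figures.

At node B, R3 is in parallel with the load: R3‖R_L = 1.754 kΩ.
Below node A the resistance is R2 + (R3‖R_L) = 5.704 kΩ, so V_A = 35.6 × 5.704/15.70 = 12.93 V.
Then V_B = V_A × (R3‖R_L)/(R2 + R3‖R_L) = 12.93 × 1.754/5.704 = 3.98 V.

V ≈ 3.98 V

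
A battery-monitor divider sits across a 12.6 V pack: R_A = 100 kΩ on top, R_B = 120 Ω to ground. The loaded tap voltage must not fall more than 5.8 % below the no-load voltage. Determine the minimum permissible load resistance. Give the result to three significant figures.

R_L(min) ≈ 1.95 kΩ

Output resistance R_th = R_A‖R_B = (100000 × 120)/100100 = 119.9 Ω.
The fractional drop is R_th/(R_th + R_L); requiring this ≤ 0.0580 gives R_L ≥ R_th(1/0.0580 − 1) = 119.9 × 16.24 = 1.95 kΩ.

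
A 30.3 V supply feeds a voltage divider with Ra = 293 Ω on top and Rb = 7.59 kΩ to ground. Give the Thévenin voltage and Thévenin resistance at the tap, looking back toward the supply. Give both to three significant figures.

V_th is the open-circuit tap voltage: 30.3 × 7590/(293 + 7590) = 29.2 V.
With the supply zeroed, Ra and Rb appear in parallel from the tap: R_th = Ra‖Rb = (293 × 7590)/7883 = 282 Ω.

V_th = 29.2 V, R_th = 282 Ω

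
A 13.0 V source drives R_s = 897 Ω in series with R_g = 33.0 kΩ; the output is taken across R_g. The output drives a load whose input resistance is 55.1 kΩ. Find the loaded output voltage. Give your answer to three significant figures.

V_out ≈ 12.5 V

The load sits in parallel with R_g: R_g‖R_L = (33000 × 55100) / (33000 + 55100) = 20640 Ω.
V_out = 13.0 × 20640 / (897 + 20640) = 13.0 × 20640/21540 = 12.5 V.
(Unloaded it would have been 12.7 V.)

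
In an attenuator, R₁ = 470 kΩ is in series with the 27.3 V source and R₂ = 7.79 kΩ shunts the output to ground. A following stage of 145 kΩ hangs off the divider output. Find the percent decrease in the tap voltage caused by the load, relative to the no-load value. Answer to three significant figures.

5.02 %

The divider's output (Thévenin) resistance is R₁‖R₂ = 7.663 kΩ.
Fractional drop under load = R_th/(R_th + R_L) = 7.663 / (7.663 + 145) = 0.05020.
So the output falls by 5.02 %.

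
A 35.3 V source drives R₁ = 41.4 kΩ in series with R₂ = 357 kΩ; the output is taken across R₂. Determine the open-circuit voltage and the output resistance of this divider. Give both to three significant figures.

V_th is the open-circuit tap voltage: 35.3 × 357/(41.4 + 357) = 31.6 V.
With the supply zeroed, R₁ and R₂ appear in parallel from the tap: R_th = R₁‖R₂ = (41.4 × 357)/398.4 = 37.1 kΩ.

V_th = 31.6 V, R_th = 37.1 kΩ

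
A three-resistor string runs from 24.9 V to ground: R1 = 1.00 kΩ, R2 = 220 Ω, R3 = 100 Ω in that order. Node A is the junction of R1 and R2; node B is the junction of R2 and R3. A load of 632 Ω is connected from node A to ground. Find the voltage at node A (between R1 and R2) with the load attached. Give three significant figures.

Below node A the series string R2+R3 = 320.0 Ω sits in parallel with the 632 Ω load: 212.4 Ω.
V_A = 24.9 × 212.4/(1000 + 212.4) = 4.36 V.

V ≈ 4.36 V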